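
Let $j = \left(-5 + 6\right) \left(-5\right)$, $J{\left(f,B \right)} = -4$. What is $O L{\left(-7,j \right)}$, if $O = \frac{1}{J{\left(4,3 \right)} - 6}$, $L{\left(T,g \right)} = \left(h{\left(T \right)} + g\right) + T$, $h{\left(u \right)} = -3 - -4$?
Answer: $\frac{11}{10} \approx 1.1$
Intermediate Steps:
$h{\left(u \right)} = 1$ ($h{\left(u \right)} = -3 + 4 = 1$)
$j = -5$ ($j = 1 \left(-5\right) = -5$)
$L{\left(T,g \right)} = 1 + T + g$ ($L{\left(T,g \right)} = \left(1 + g\right) + T = 1 + T + g$)
$O = - \frac{1}{10}$ ($O = \frac{1}{-4 - 6} = \frac{1}{-10} = - \frac{1}{10} \approx -0.1$)
$O L{\left(-7,j \right)} = - \frac{1 - 7 - 5}{10} = \left(- \frac{1}{10}\right) \left(-11\right) = \frac{11}{10}$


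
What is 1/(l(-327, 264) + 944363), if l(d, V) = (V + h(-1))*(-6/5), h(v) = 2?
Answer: 5/4720219 ≈ 1.0593e-6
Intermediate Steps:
l(d, V) = -12/5 - 6*V/5 (l(d, V) = (V + 2)*(-6/5) = (2 + V)*(-6*⅕) = (2 + V)*(-6/5) = -12/5 - 6*V/5)
1/(l(-327, 264) + 944363) = 1/((-12/5 - 6/5*264) + 944363) = 1/((-12/5 - 1584/5) + 944363) = 1/(-1596/5 + 944363) = 1/(4720219/5) = 5/4720219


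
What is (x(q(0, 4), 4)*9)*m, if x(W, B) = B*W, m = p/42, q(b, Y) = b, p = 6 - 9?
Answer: 0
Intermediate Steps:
p = -3
m = -1/14 (m = -3/42 = -3*1/42 = -1/14 ≈ -0.071429)
(x(q(0, 4), 4)*9)*m = ((4*0)*9)*(-1/14) = (0*9)*(-1/14) = 0*(-1/14) = 0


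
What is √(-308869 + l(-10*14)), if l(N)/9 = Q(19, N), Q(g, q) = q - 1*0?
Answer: I*√310129 ≈ 556.89*I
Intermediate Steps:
Q(g, q) = q (Q(g, q) = q + 0 = q)
l(N) = 9*N
√(-308869 + l(-10*14)) = √(-308869 + 9*(-10*14)) = √(-308869 + 9*(-140)) = √(-308869 - 1260) = √(-310129) = I*√310129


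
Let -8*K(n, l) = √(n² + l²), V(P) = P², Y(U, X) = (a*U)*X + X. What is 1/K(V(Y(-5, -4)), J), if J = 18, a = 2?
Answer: -4*√5185/46665 ≈ -0.0061722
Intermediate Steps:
Y(U, X) = X + 2*U*X (Y(U, X) = (2*U)*X + X = 2*U*X + X = X + 2*U*X)
K(n, l) = -√(l² + n²)/8 (K(n, l) = -√(n² + l²)/8 = -√(l² + n²)/8)
1/K(V(Y(-5, -4)), J) = 1/(-√(18² + ((-4*(1 + 2*(-5)))²)²)/8) = 1/(-√(324 + ((-4*(1 - 10))²)²)/8) = 1/(-√(324 + ((-4*(-9))²)²)/8) = 1/(-√(324 + (36²)²)/8) = 1/(-√(324 + 1296²)/8) = 1/(-√(324 + 1679616)/8) = 1/(-9*√5185/4) = -4*√5185/46665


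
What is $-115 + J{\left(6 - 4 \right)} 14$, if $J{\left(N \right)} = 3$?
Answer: $-73$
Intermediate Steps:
$-115 + J{\left(6 - 4 \right)} 14 = -115 + 3 \cdot 14 = -115 + 42 = -73$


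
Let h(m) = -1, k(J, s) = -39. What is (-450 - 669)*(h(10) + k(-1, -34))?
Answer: 44760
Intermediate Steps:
(-450 - 669)*(h(10) + k(-1, -34)) = (-450 - 669)*(-1 - 39) = -1119*(-40) = 44760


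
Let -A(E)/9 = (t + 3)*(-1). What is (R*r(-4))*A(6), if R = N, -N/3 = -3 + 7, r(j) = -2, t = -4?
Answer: -216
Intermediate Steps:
N = -12 (N = -3*(-3 + 7) = -3*4 = -12)
A(E) = -9 (A(E) = -9*(-4 + 3)*(-1) = -(-9)*(-1) = -9*1 = -9)
R = -12
(R*r(-4))*A(6) = -12*(-2)*(-9) = 24*(-9) = -216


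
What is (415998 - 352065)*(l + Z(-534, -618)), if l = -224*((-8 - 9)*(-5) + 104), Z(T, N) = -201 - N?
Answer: -2680007427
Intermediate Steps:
l = -42336 (l = -224*(-17*(-5) + 104) = -224*(85 + 104) = -224*189 = -42336)
(415998 - 352065)*(l + Z(-534, -618)) = (415998 - 352065)*(-42336 + (-201 - 1*(-618))) = 63933*(-42336 + (-201 + 618)) = 63933*(-42336 + 417) = 63933*(-41919) = -2680007427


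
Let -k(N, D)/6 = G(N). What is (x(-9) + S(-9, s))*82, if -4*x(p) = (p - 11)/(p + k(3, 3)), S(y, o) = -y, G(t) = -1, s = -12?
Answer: 1804/3 ≈ 601.33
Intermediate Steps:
k(N, D) = 6 (k(N, D) = -6*(-1) = 6)
x(p) = -(-11 + p)/(4*(6 + p)) (x(p) = -(p - 11)/(4*(p + 6)) = -(-11 + p)/(4*(6 + p)))
(x(-9) + S(-9, s))*82 = ((11 - 1*(-9))/(4*(6 - 9)) - 1*(-9))*82 = ((1/4)*(11 + 9)/(-3) + 9)*82 = ((1/4)*(-1/3)*20 + 9)*82 = (-5/3 + 9)*82 = (22/3)*82 = 1804/3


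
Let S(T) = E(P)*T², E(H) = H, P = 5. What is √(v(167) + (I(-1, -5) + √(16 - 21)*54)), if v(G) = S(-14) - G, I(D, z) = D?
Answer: √(812 + 54*I*√5) ≈ 28.574 + 2.1129*I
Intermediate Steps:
S(T) = 5*T²
v(G) = 980 - G (v(G) = 5*(-14)² - G = 5*196 - G = 980 - G)
√(v(167) + (I(-1, -5) + √(16 - 21)*54)) = √((980 - 1*167) + (-1 + √(16 - 21)*54)) = √((980 - 167) + (-1 + √(-5)*54)) = √(813 + (-1 + (I*√5)*54)) = √(813 + (-1 + 54*I*√5)) = √(812 + 54*I*√5)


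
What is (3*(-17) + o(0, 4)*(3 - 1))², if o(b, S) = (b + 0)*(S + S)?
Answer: 2601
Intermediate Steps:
o(b, S) = 2*S*b (o(b, S) = b*(2*S) = 2*S*b)
(3*(-17) + o(0, 4)*(3 - 1))² = (3*(-17) + (2*4*0)*(3 - 1))² = (-51 + 0*2)² = (-51 + 0)² = (-51)² = 2601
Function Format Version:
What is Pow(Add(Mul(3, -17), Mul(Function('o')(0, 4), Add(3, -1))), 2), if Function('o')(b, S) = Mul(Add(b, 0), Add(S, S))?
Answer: 2601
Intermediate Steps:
Function('o')(b, S) = Mul(2, S, b) (Function('o')(b, S) = Mul(b, Mul(2, S)) = Mul(2, S, b))
Pow(Add(Mul(3, -17), Mul(Function('o')(0, 4), Add(3, -1))), 2) = Pow(Add(Mul(3, -17), Mul(Mul(2, 4, 0), Add(3, -1))), 2) = Pow(Add(-51, Mul(0, 2)), 2) = Pow(Add(-51, 0), 2) = Pow(-51, 2) = 2601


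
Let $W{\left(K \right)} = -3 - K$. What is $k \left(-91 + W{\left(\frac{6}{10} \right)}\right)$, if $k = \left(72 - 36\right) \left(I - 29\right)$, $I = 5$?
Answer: $\frac{408672}{5} \approx 81734.0$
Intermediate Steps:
$k = -864$ ($k = \left(72 - 36\right) \left(5 - 29\right) = 36 \left(-24\right) = -864$)
$k \left(-91 + W{\left(\frac{6}{10} \right)}\right) = - 864 \left(-91 - \left(3 + \frac{6}{10}\right)\right) = - 864 \left(-91 - \left(3 + 6 \cdot \frac{1}{10}\right)\right) = - 864 \left(-91 - \frac{18}{5}\right) = \left(-864\right) \left(- \frac{473}{5}\right) = \frac{408672}{5}$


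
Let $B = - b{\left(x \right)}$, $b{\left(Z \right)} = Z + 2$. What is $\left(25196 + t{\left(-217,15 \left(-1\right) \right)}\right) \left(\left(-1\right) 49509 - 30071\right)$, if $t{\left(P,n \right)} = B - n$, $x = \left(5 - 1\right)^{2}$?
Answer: $-2004858940$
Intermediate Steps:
$x = 16$ ($x = 4^{2} = 16$)
$b{\left(Z \right)} = 2 + Z$
$B = -18$ ($B = - (2 + 16) = \left(-1\right) 18 = -18$)
$t{\left(P,n \right)} = -18 - n$
$\left(25196 + t{\left(-217,15 \left(-1\right) \right)}\right) \left(\left(-1\right) 49509 - 30071\right) = \left(25196 - \left(18 + 15 \left(-1\right)\right)\right) \left(\left(-1\right) 49509 - 30071\right) = \left(25196 - 3\right) \left(-49509 - 30071\right) = \left(25196 + \left(-18 + 15\right)\right) \left(-79580\right) = \left(25196 - 3\right) \left(-79580\right) = 25193 \left(-79580\right) = -2004858940$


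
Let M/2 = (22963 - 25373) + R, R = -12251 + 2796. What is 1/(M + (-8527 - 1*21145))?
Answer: -1/53402 ≈ -1.8726e-5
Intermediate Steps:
R = -9455
M = -23730 (M = 2*((22963 - 25373) - 9455) = 2*(-2410 - 9455) = 2*(-11865) = -23730)
1/(M + (-8527 - 1*21145)) = 1/(-23730 + (-8527 - 1*21145)) = 1/(-23730 + (-8527 - 21145)) = 1/(-23730 - 29672) = 1/(-53402) = -1/53402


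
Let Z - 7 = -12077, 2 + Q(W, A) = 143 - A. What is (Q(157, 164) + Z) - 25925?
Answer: -38018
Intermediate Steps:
Q(W, A) = 141 - A (Q(W, A) = -2 + (143 - A) = 141 - A)
Z = -12070 (Z = 7 - 12077 = -12070)
(Q(157, 164) + Z) - 25925 = ((141 - 1*164) - 12070) - 25925 = ((141 - 164) - 12070) - 25925 = (-23 - 12070) - 25925 = -12093 - 25925 = -38018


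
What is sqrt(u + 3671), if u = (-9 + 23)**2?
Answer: sqrt(3867) ≈ 62.185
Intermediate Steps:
u = 196 (u = 14**2 = 196)
sqrt(u + 3671) = sqrt(196 + 3671) = sqrt(3867)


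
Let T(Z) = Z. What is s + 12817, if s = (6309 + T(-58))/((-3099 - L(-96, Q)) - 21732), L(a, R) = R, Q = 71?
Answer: 319162683/24902 ≈ 12817.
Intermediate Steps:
s = -6251/24902 (s = (6309 - 58)/((-3099 - 1*71) - 21732) = 6251/((-3099 - 71) - 21732) = 6251/(-3170 - 21732) = 6251/(-24902) = 6251*(-1/24902) = -6251/24902 ≈ -0.25102)
s + 12817 = -6251/24902 + 12817 = 319162683/24902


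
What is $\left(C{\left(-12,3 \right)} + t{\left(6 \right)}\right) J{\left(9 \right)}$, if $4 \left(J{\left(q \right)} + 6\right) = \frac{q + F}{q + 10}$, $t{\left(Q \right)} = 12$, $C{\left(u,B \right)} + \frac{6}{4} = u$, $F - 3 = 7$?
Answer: $\frac{69}{8} \approx 8.625$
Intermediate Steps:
$F = 10$ ($F = 3 + 7 = 10$)
$C{\left(u,B \right)} = - \frac{3}{2} + u$
$J{\left(q \right)} = - \frac{23}{4}$ ($J{\left(q \right)} = -6 + \frac{\left(q + 10\right) \frac{1}{q + 10}}{4} = -6 + \frac{\left(10 + q\right) \frac{1}{10 + q}}{4} = -6 + \frac{1}{4} \cdot 1 = -6 + \frac{1}{4} = - \frac{23}{4}$)
$\left(C{\left(-12,3 \right)} + t{\left(6 \right)}\right) J{\left(9 \right)} = \left(\left(- \frac{3}{2} - 12\right) + 12\right) \left(- \frac{23}{4}\right) = \left(- \frac{27}{2} + 12\right) \left(- \frac{23}{4}\right) = \left(- \frac{3}{2}\right) \left(- \frac{23}{4}\right) = \frac{69}{8}$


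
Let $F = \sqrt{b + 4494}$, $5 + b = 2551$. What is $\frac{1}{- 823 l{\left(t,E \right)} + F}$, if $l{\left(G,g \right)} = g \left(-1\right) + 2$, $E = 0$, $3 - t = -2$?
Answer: $- \frac{823}{1351138} - \frac{2 \sqrt{110}}{675569} \approx -0.00064017$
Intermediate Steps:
$b = 2546$ ($b = -5 + 2551 = 2546$)
$t = 5$ ($t = 3 - -2 = 3 + 2 = 5$)
$F = 8 \sqrt{110}$ ($F = \sqrt{2546 + 4494} = \sqrt{7040} = 8 \sqrt{110} \approx 83.905$)
$l{\left(G,g \right)} = 2 - g$ ($l{\left(G,g \right)} = - g + 2 = 2 - g$)
$\frac{1}{- 823 l{\left(t,E \right)} + F} = \frac{1}{- 823 \left(2 - 0\right) + 8 \sqrt{110}} = \frac{1}{- 823 \left(2 + 0\right) + 8 \sqrt{110}} = \frac{1}{\left(-823\right) 2 + 8 \sqrt{110}} = \frac{1}{-1646 + 8 \sqrt{110}}$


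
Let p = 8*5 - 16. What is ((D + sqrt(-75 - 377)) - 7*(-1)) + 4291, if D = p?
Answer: 4322 + 2*I*sqrt(113) ≈ 4322.0 + 21.26*I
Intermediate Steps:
p = 24 (p = 40 - 16 = 24)
D = 24
((D + sqrt(-75 - 377)) - 7*(-1)) + 4291 = ((24 + sqrt(-75 - 377)) - 7*(-1)) + 4291 = ((24 + sqrt(-452)) + 7) + 4291 = ((24 + 2*I*sqrt(113)) + 7) + 4291 = (31 + 2*I*sqrt(113)) + 4291 = 4322 + 2*I*sqrt(113)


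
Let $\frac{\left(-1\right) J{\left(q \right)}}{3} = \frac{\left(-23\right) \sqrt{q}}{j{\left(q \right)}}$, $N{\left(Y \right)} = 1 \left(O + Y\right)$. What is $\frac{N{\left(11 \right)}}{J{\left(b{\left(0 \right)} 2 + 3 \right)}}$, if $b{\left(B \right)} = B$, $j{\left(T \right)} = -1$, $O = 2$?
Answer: $- \frac{13 \sqrt{3}}{207} \approx -0.10878$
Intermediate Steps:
$N{\left(Y \right)} = 2 + Y$ ($N{\left(Y \right)} = 1 \left(2 + Y\right) = 2 + Y$)
$J{\left(q \right)} = - 69 \sqrt{q}$ ($J{\left(q \right)} = - 3 \frac{\left(-23\right) \sqrt{q}}{-1} = - 3 - 23 \sqrt{q} \left(-1\right) = - 3 \cdot 23 \sqrt{q} = - 69 \sqrt{q}$)
$\frac{N{\left(11 \right)}}{J{\left(b{\left(0 \right)} 2 + 3 \right)}} = \frac{2 + 11}{\left(-69\right) \sqrt{0 \cdot 2 + 3}} = \frac{13}{\left(-69\right) \sqrt{0 + 3}} = \frac{13}{\left(-69\right) \sqrt{3}} = 13 \left(- \frac{\sqrt{3}}{207}\right) = - \frac{13 \sqrt{3}}{207}$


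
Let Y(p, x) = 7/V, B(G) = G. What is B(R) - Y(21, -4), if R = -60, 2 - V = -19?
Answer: -181/3 ≈ -60.333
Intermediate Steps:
V = 21 (V = 2 - 1*(-19) = 2 + 19 = 21)
Y(p, x) = ⅓ (Y(p, x) = 7/21 = 7*(1/21) = ⅓)
B(R) - Y(21, -4) = -60 - 1*⅓ = -60 - ⅓ = -181/3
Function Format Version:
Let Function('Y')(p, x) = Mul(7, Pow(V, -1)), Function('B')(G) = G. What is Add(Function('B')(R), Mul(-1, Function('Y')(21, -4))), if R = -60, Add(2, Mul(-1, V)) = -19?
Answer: Rational(-181, 3) ≈ -60.333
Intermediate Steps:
V = 21 (V = Add(2, Mul(-1, -19)) = Add(2, 19) = 21)
Function('Y')(p, x) = Rational(1, 3) (Function('Y')(p, x) = Mul(7, Pow(21, -1)) = Mul(7, Rational(1, 21)) = Rational(1, 3))
Add(Function('B')(R), Mul(-1, Function('Y')(21, -4))) = Add(-60, Mul(-1, Rational(1, 3))) = Add(-60, Rational(-1, 3)) = Rational(-181, 3)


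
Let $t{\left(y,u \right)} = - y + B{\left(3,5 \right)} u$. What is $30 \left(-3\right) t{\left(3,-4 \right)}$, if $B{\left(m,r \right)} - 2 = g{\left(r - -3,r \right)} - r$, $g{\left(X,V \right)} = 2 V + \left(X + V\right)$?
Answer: $7470$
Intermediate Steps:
$g{\left(X,V \right)} = X + 3 V$ ($g{\left(X,V \right)} = 2 V + \left(V + X\right) = X + 3 V$)
$B{\left(m,r \right)} = 5 + 3 r$ ($B{\left(m,r \right)} = 2 + \left(\left(\left(r - -3\right) + 3 r\right) - r\right) = 2 + \left(\left(\left(r + 3\right) + 3 r\right) - r\right) = 2 + \left(\left(\left(3 + r\right) + 3 r\right) - r\right) = 2 + \left(\left(3 + 4 r\right) - r\right) = 2 + \left(3 + 3 r\right) = 5 + 3 r$)
$t{\left(y,u \right)} = - y + 20 u$ ($t{\left(y,u \right)} = - y + \left(5 + 3 \cdot 5\right) u = - y + \left(5 + 15\right) u = - y + 20 u$)
$30 \left(-3\right) t{\left(3,-4 \right)} = 30 \left(-3\right) \left(\left(-1\right) 3 + 20 \left(-4\right)\right) = - 90 \left(-3 - 80\right) = \left(-90\right) \left(-83\right) = 7470$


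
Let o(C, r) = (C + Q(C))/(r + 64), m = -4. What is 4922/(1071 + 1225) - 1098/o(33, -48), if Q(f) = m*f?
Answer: 2267967/12628 ≈ 179.60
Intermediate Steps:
Q(f) = -4*f
o(C, r) = -3*C/(64 + r) (o(C, r) = (C - 4*C)/(r + 64) = (-3*C)/(64 + r) = -3*C/(64 + r))
4922/(1071 + 1225) - 1098/o(33, -48) = 4922/(1071 + 1225) - 1098/((-3*33/(64 - 48))) = 4922/2296 - 1098/((-3*33/16)) = 4922*(1/2296) - 1098/((-3*33*1/16)) = 2461/1148 - 1098/(-99/16) = 2461/1148 - 1098*(-16/99) = 2461/1148 + 1952/11 = 2267967/12628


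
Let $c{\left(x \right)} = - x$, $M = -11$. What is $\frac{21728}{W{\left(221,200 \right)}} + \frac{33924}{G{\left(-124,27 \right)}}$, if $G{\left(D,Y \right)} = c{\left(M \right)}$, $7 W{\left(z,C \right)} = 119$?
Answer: $\frac{74156}{17} \approx 4362.1$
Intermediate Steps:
$W{\left(z,C \right)} = 17$ ($W{\left(z,C \right)} = \frac{1}{7} \cdot 119 = 17$)
$G{\left(D,Y \right)} = 11$ ($G{\left(D,Y \right)} = \left(-1\right) \left(-11\right) = 11$)
$\frac{21728}{W{\left(221,200 \right)}} + \frac{33924}{G{\left(-124,27 \right)}} = \frac{21728}{17} + \frac{33924}{11} = 21728 \cdot \frac{1}{17} + 33924 \cdot \frac{1}{11} = \frac{21728}{17} + 3084 = \frac{74156}{17}$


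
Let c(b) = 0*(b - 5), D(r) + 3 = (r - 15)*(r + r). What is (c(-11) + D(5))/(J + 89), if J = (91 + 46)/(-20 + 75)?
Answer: -5665/5032 ≈ -1.1258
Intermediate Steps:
D(r) = -3 + 2*r*(-15 + r) (D(r) = -3 + (r - 15)*(r + r) = -3 + (-15 + r)*(2*r) = -3 + 2*r*(-15 + r))
c(b) = 0 (c(b) = 0*(-5 + b) = 0)
J = 137/55 ≈ 2.4909
(c(-11) + D(5))/(J + 89) = (0 + (-3 - 30*5 + 2*5²))/(137/55 + 89) = (0 + (-3 - 150 + 2*25))/(5032/55) = (0 + (-3 - 150 + 50))*(55/5032) = (0 - 103)*(55/5032) = -103*55/5032 = -5665/5032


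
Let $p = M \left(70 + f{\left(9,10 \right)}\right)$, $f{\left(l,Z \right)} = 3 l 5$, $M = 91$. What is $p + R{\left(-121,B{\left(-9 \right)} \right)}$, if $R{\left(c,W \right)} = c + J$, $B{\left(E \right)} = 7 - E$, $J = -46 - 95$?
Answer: $18393$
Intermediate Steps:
$f{\left(l,Z \right)} = 15 l$
$J = -141$
$p = 18655$ ($p = 91 \left(70 + 15 \cdot 9\right) = 91 \left(70 + 135\right) = 91 \cdot 205 = 18655$)
$R{\left(c,W \right)} = -141 + c$ ($R{\left(c,W \right)} = c - 141 = -141 + c$)
$p + R{\left(-121,B{\left(-9 \right)} \right)} = 18655 - 262 = 18393$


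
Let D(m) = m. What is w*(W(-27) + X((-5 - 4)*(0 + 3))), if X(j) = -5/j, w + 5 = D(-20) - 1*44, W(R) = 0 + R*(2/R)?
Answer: -1357/9 ≈ -150.78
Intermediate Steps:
W(R) = 2 (W(R) = 0 + 2 = 2)
w = -69 (w = -5 + (-20 - 1*44) = -5 + (-20 - 44) = -5 - 64 = -69)
w*(W(-27) + X((-5 - 4)*(0 + 3))) = -69*(2 - 5*1/((0 + 3)*(-5 - 4))) = -69*(2 - 5/((-9*3))) = -69*(2 - 5/(-27)) = -69*(2 - 5*(-1/27)) = -69*(2 + 5/27) = -69*59/27 = -1357/9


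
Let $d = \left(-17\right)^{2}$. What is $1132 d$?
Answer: $327148$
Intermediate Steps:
$d = 289$
$1132 d = 1132 \cdot 289 = 327148$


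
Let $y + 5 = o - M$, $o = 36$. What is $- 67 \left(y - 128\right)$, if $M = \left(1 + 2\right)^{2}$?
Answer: $7102$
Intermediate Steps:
$M = 9$ ($M = 3^{2} = 9$)
$y = 22$ ($y = -5 + \left(36 - 9\right) = -5 + 27 = 22$)
$- 67 \left(y - 128\right) = - 67 \left(22 - 128\right) = \left(-67\right) \left(-106\right) = 7102$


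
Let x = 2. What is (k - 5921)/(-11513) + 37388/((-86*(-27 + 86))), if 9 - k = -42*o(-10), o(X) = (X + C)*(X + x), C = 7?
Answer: -202782574/29208481 ≈ -6.9426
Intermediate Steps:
o(X) = (2 + X)*(7 + X) (o(X) = (X + 7)*(X + 2) = (7 + X)*(2 + X) = (2 + X)*(7 + X))
k = 1017 (k = 9 - (-42)*(14 + (-10)² + 9*(-10)) = 9 - (-42)*(14 + 100 - 90) = 9 - (-42)*24 = 9 - 1*(-1008) = 9 + 1008 = 1017)
(k - 5921)/(-11513) + 37388/((-86*(-27 + 86))) = (1017 - 5921)/(-11513) + 37388/((-86*(-27 + 86))) = -4904*(-1/11513) + 37388/((-86*59)) = 4904/11513 + 37388/(-5074) = 4904/11513 + 37388*(-1/5074) = 4904/11513 - 18694/2537 = -202782574/29208481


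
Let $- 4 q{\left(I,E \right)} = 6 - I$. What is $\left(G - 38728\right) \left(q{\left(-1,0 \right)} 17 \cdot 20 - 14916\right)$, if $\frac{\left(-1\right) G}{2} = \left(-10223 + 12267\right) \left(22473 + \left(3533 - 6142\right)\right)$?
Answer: $1260156450360$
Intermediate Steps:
$q{\left(I,E \right)} = - \frac{3}{2} + \frac{I}{4}$ ($q{\left(I,E \right)} = - \frac{6 - I}{4} = - \frac{3}{2} + \frac{I}{4}$)
$G = -81204032$ ($G = - 2 \left(-10223 + 12267\right) \left(22473 + \left(3533 - 6142\right)\right) = - 2 \cdot 2044 \left(22473 + \left(3533 - 6142\right)\right) = - 2 \cdot 2044 \left(22473 - 2609\right) = - 2 \cdot 2044 \cdot 19864 = \left(-2\right) 40602016 = -81204032$)
$\left(G - 38728\right) \left(q{\left(-1,0 \right)} 17 \cdot 20 - 14916\right) = \left(-81204032 - 38728\right) \left(\left(- \frac{3}{2} + \frac{1}{4} \left(-1\right)\right) 17 \cdot 20 - 14916\right) = - 81242760 \left(\left(- \frac{3}{2} - \frac{1}{4}\right) 17 \cdot 20 - 14916\right) = - 81242760 \left(\left(- \frac{7}{4}\right) 17 \cdot 20 - 14916\right) = - 81242760 \left(\left(- \frac{119}{4}\right) 20 - 14916\right) = - 81242760 \left(-595 - 14916\right) = \left(-81242760\right) \left(-15511\right) = 1260156450360$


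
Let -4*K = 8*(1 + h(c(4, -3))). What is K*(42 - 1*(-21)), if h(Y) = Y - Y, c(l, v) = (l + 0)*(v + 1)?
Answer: -126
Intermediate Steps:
c(l, v) = l*(1 + v)
h(Y) = 0
K = -2 (K = -2*(1 + 0) = -2 ≈ -2.0000)
K*(42 - 1*(-21)) = -2*(42 - 1*(-21)) = -2*(42 + 21) = -2*63 = -126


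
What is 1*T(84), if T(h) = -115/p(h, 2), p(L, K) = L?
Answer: -115/84 ≈ -1.3690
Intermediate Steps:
T(h) = -115/h
1*T(84) = 1*(-115/84) = -115/84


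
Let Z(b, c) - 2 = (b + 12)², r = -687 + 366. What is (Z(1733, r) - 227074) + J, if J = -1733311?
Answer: 1084642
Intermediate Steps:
r = -321
Z(b, c) = 2 + (12 + b)² (Z(b, c) = 2 + (b + 12)² = 2 + (12 + b)²)
(Z(1733, r) - 227074) + J = ((2 + (12 + 1733)²) - 227074) - 1733311 = ((2 + 1745²) - 227074) - 1733311 = ((2 + 3045025) - 227074) - 1733311 = (3045027 - 227074) - 1733311 = 2817953 - 1733311 = 1084642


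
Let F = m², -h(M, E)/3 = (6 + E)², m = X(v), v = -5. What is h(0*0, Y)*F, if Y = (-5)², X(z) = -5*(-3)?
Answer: -648675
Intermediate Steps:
X(z) = 15
Y = 25
m = 15
h(M, E) = -3*(6 + E)²
F = 225 (F = 15² = 225)
h(0*0, Y)*F = -3*(6 + 25)²*225 = -3*31²*225 = -3*961*225 = -2883*225 = -648675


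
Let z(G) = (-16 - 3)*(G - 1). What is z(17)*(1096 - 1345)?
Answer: 75696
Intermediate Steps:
z(G) = 19 - 19*G (z(G) = -19*(-1 + G) = 19 - 19*G)
z(17)*(1096 - 1345) = (19 - 19*17)*(1096 - 1345) = (19 - 323)*(-249) = -304*(-249) = 75696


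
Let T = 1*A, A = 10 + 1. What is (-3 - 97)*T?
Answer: -1100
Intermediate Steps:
A = 11
T = 11 (T = 1*11 = 11)
(-3 - 97)*T = (-3 - 97)*11 = -100*11 = -1100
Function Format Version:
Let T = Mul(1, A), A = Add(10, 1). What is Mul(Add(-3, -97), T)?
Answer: -1100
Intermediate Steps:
A = 11
T = 11 (T = Mul(1, 11) = 11)
Mul(Add(-3, -97), T) = Mul(Add(-3, -97), 11) = Mul(-100, 11) = -1100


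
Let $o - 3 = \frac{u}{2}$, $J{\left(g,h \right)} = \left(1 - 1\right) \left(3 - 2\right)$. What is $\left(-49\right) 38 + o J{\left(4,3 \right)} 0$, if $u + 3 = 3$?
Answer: $-1862$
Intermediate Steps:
$u = 0$ ($u = -3 + 3 = 0$)
$J{\left(g,h \right)} = 0$ ($J{\left(g,h \right)} = 0 \cdot 1 = 0$)
$o = 3$ ($o = 3 + \frac{0}{2} = 3 + 0 \cdot \frac{1}{2} = 3 + 0 = 3$)
$\left(-49\right) 38 + o J{\left(4,3 \right)} 0 = \left(-49\right) 38 + 3 \cdot 0 \cdot 0 = -1862 + 0 \cdot 0 = -1862 + 0 = -1862$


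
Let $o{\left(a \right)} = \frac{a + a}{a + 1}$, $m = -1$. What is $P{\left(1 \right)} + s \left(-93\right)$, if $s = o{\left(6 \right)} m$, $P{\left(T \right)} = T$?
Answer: $\frac{1123}{7} \approx 160.43$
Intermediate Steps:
$o{\left(a \right)} = \frac{2 a}{1 + a}$
$s = - \frac{12}{7}$ ($s = 2 \cdot 6 \frac{1}{1 + 6} \left(-1\right) = 2 \cdot 6 \cdot \frac{1}{7} \left(-1\right) = \frac{12}{7} \left(-1\right) = - \frac{12}{7} \approx -1.7143$)
$P{\left(1 \right)} + s \left(-93\right) = 1 - - \frac{1116}{7} = 1 + \frac{1116}{7} = \frac{1123}{7}$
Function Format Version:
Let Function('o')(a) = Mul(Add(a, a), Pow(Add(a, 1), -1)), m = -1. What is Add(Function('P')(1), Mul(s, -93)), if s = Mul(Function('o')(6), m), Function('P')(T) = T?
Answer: Rational(1123, 7) ≈ 160.43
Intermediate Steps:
Function('o')(a) = Mul(2, a, Pow(Add(1, a), -1)) (Function('o')(a) = Mul(Mul(2, a), Pow(Add(1, a), -1)) = Mul(2, a, Pow(Add(1, a), -1)))
s = Rational(-12, 7) (s = Mul(Mul(2, 6, Pow(Add(1, 6), -1)), -1) = Mul(Mul(2, 6, Pow(7, -1)), -1) = Mul(Mul(2, 6, Rational(1, 7)), -1) = Mul(Rational(12, 7), -1) = Rational(-12, 7) ≈ -1.7143)
Add(Function('P')(1), Mul(s, -93)) = Add(1, Mul(Rational(-12, 7), -93)) = Add(1, Rational(1116, 7)) = Rational(1123, 7)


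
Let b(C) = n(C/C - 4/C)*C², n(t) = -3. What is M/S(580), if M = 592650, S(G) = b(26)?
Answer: -98775/338 ≈ -292.23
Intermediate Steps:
b(C) = -3*C²
S(G) = -2028 (S(G) = -3*26² = -3*676 = -2028)
M/S(580) = 592650/(-2028) = 592650*(-1/2028) = -98775/338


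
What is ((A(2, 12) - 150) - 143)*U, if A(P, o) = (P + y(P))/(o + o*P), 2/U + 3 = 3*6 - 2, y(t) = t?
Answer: -5272/117 ≈ -45.060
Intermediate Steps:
U = 2/13 (U = 2/(-3 + (3*6 - 2)) = 2/(-3 + (18 - 2)) = 2/(-3 + 16) = 2/13 ≈ 0.15385)
A(P, o) = 2*P/(o + P*o) (A(P, o) = (P + P)/(o + o*P) = (2*P)/(o + P*o) = 2*P/(o + P*o))
((A(2, 12) - 150) - 143)*U = ((2*2/(12*(1 + 2)) - 150) - 143)*(2/13) = ((2*2*(1/12)/3 - 150) - 143)*(2/13) = ((2*2*(1/12)*(1/3) - 150) - 143)*(2/13) = ((1/9 - 150) - 143)*(2/13) = (-1349/9 - 143)*(2/13) = -2636/9*2/13 = -5272/117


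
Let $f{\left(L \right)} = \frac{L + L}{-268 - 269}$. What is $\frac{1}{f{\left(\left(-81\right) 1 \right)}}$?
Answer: $\frac{179}{54} \approx 3.3148$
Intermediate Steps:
$f{\left(L \right)} = - \frac{2 L}{537}$ ($f{\left(L \right)} = \frac{2 L}{-537} = 2 L \left(- \frac{1}{537}\right) = - \frac{2 L}{537}$)
$\frac{1}{f{\left(\left(-81\right) 1 \right)}} = \frac{1}{\left(- \frac{2}{537}\right) \left(\left(-81\right) 1\right)} = \frac{1}{\left(- \frac{2}{537}\right) \left(-81\right)} = \frac{1}{\frac{54}{179}} = \frac{179}{54}$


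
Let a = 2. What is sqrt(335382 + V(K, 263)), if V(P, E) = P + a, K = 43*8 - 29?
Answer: 7*sqrt(6851) ≈ 579.40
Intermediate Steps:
K = 315 (K = 344 - 29 = 315)
V(P, E) = 2 + P (V(P, E) = P + 2 = 2 + P)
sqrt(335382 + V(K, 263)) = sqrt(335382 + (2 + 315)) = sqrt(335382 + 317) = sqrt(335699) = 7*sqrt(6851)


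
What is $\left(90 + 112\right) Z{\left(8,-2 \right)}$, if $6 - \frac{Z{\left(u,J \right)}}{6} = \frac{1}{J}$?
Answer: $7878$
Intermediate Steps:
$Z{\left(u,J \right)} = 36 - \frac{6}{J}$
$\left(90 + 112\right) Z{\left(8,-2 \right)} = \left(90 + 112\right) \left(36 - \frac{6}{-2}\right) = 202 \left(36 - -3\right) = 202 \left(36 + 3\right) = 202 \cdot 39 = 7878$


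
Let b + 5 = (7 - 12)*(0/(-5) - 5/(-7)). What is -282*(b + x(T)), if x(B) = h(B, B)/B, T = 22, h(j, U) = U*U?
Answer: -26508/7 ≈ -3786.9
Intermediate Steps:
h(j, U) = U**2
b = -60/7 (b = -5 + (7 - 12)*(0/(-5) - 5/(-7)) = -5 - 5*(0*(-1/5) - 5*(-1/7)) = -5 - 5*(0 + 5/7) = -5 - 5*5/7 = -5 - 25/7 = -60/7 ≈ -8.5714)
x(B) = B (x(B) = B**2/B = B)
-282*(b + x(T)) = -282*(-60/7 + 22) = -282*94/7 = -26508/7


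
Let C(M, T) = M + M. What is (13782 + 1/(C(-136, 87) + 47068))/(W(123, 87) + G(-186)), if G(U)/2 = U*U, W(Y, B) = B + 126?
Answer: 92134639/463982340 ≈ 0.19857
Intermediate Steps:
W(Y, B) = 126 + B
G(U) = 2*U² (G(U) = 2*(U*U) = 2*U²)
C(M, T) = 2*M
(13782 + 1/(C(-136, 87) + 47068))/(W(123, 87) + G(-186)) = (13782 + 1/(2*(-136) + 47068))/((126 + 87) + 2*(-186)²) = (13782 + 1/(-272 + 47068))/(213 + 2*34596) = (13782 + 1/46796)/(213 + 69192) = (13782 + 1/46796)/69405 = (644942473/46796)*(1/69405) = 92134639/463982340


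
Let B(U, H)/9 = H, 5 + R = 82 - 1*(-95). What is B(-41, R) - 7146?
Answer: -5598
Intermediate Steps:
R = 172 (R = -5 + (82 - 1*(-95)) = -5 + (82 + 95) = -5 + 177 = 172)
B(U, H) = 9*H
B(-41, R) - 7146 = 9*172 - 7146 = 1548 - 7146 = -5598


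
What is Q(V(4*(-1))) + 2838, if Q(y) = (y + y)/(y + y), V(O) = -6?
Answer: 2839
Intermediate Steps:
Q(y) = 1 (Q(y) = (2*y)/((2*y)) = (2*y)*(1/(2*y)) = 1)
Q(V(4*(-1))) + 2838 = 1 + 2838 = 2839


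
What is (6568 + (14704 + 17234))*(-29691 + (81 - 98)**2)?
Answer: -1132153412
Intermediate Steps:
(6568 + (14704 + 17234))*(-29691 + (81 - 98)**2) = (6568 + 31938)*(-29691 + (-17)**2) = 38506*(-29691 + 289) = 38506*(-29402) = -1132153412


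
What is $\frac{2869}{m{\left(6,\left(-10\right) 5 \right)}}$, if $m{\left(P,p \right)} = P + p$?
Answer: $- \frac{2869}{44} \approx -65.205$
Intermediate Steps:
$\frac{2869}{m{\left(6,\left(-10\right) 5 \right)}} = \frac{2869}{6 - 50} = \frac{2869}{-44} = 2869 \left(- \frac{1}{44}\right) = - \frac{2869}{44}$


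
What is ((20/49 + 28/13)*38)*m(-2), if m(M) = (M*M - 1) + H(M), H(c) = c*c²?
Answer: -310080/637 ≈ -486.78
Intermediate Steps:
H(c) = c³
m(M) = -1 + M² + M³ (m(M) = (M*M - 1) + M³ = (M² - 1) + M³ = (-1 + M²) + M³ = -1 + M² + M³)
((20/49 + 28/13)*38)*m(-2) = ((20/49 + 28/13)*38)*(-1 + (-2)² + (-2)³) = ((20*(1/49) + 28*(1/13))*38)*(-1 + 4 - 8) = ((20/49 + 28/13)*38)*(-5) = ((1632/637)*38)*(-5) = (62016/637)*(-5) = -310080/637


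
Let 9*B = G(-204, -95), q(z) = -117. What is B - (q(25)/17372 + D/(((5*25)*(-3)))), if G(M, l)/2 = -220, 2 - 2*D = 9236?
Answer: -1195947947/19543500 ≈ -61.194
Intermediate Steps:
D = -4617 (D = 1 - ½*9236 = 1 - 4618 = -4617)
G(M, l) = -440 (G(M, l) = 2*(-220) = -440)
B = -440/9 (B = (⅑)*(-440) = -440/9 ≈ -48.889)
B - (q(25)/17372 + D/(((5*25)*(-3)))) = -440/9 - (-117/17372 - 4617/((5*25)*(-3))) = -440/9 - (-117*1/17372 - 4617/(125*(-3))) = -440/9 - (-117/17372 - 4617/(-375)) = -440/9 - (-117/17372 - 4617*(-1/375)) = -440/9 - (-117/17372 + 1539/125) = -440/9 - 1*26720883/2171500 = -440/9 - 26720883/2171500 = -1195947947/19543500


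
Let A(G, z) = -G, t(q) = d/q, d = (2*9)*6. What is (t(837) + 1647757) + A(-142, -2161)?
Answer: 51084873/31 ≈ 1.6479e+6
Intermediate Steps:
d = 108 (d = 18*6 = 108)
t(q) = 108/q
(t(837) + 1647757) + A(-142, -2161) = (108/837 + 1647757) - 1*(-142) = (108*(1/837) + 1647757) + 142 = (4/31 + 1647757) + 142 = 51080471/31 + 142 = 51084873/31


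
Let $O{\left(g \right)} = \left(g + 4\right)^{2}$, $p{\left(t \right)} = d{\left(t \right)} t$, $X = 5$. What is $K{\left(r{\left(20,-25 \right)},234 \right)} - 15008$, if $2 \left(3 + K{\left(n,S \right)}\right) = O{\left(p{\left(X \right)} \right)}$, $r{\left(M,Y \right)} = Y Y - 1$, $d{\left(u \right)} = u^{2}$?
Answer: $- \frac{13381}{2} \approx -6690.5$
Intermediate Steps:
$p{\left(t \right)} = t^{3}$ ($p{\left(t \right)} = t^{2} t = t^{3}$)
$r{\left(M,Y \right)} = -1 + Y^{2}$ ($r{\left(M,Y \right)} = Y^{2} - 1 = -1 + Y^{2}$)
$O{\left(g \right)} = \left(4 + g\right)^{2}$
$K{\left(n,S \right)} = \frac{16635}{2}$ ($K{\left(n,S \right)} = -3 + \frac{\left(4 + 5^{3}\right)^{2}}{2} = -3 + \frac{\left(4 + 125\right)^{2}}{2} = -3 + \frac{129^{2}}{2} = -3 + \frac{1}{2} \cdot 16641 = -3 + \frac{16641}{2} = \frac{16635}{2}$)
$K{\left(r{\left(20,-25 \right)},234 \right)} - 15008 = \frac{16635}{2} - 15008 = - \frac{13381}{2}$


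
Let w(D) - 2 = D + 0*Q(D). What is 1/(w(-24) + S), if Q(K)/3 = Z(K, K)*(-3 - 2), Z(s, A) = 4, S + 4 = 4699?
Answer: 1/4673 ≈ 0.00021400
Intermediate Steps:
S = 4695 (S = -4 + 4699 = 4695)
Q(K) = -60 (Q(K) = 3*(4*(-3 - 2)) = 3*(4*(-5)) = 3*(-20) = -60)
w(D) = 2 + D (w(D) = 2 + (D + 0*(-60)) = 2 + (D + 0) = 2 + D)
1/(w(-24) + S) = 1/((2 - 24) + 4695) = 1/(-22 + 4695) = 1/4673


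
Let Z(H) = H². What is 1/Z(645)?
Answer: 1/416025 ≈ 2.4037e-6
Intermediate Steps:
1/Z(645) = 1/(645²) = 1/416025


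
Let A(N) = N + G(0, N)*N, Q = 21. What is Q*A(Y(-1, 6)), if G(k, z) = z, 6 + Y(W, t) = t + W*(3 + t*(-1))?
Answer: 252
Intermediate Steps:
Y(W, t) = -6 + t + W*(3 - t) (Y(W, t) = -6 + (t + W*(3 + t*(-1))) = -6 + (t + W*(3 - t)) = -6 + t + W*(3 - t))
A(N) = N + N**2 (A(N) = N + N*N = N + N**2)
Q*A(Y(-1, 6)) = 21*((-6 + 6 + 3*(-1) - 1*(-1)*6)*(1 + (-6 + 6 + 3*(-1) - 1*(-1)*6))) = 21*((-6 + 6 - 3 + 6)*(1 + (-6 + 6 - 3 + 6))) = 21*(3*(1 + 3)) = 21*(3*4) = 21*12 = 252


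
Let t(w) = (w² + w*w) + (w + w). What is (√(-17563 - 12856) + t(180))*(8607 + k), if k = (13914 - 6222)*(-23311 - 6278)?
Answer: -14829763161960 - 227589981*I*√30419 ≈ -1.483e+13 - 3.9694e+10*I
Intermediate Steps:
k = -227598588 (k = 7692*(-29589) = -227598588)
t(w) = 2*w + 2*w² (t(w) = (w² + w²) + 2*w = 2*w² + 2*w = 2*w + 2*w²)
(√(-17563 - 12856) + t(180))*(8607 + k) = (√(-17563 - 12856) + 2*180*(1 + 180))*(8607 - 227598588) = (√(-30419) + 2*180*181)*(-227589981) = (I*√30419 + 65160)*(-227589981) = (65160 + I*√30419)*(-227589981) = -14829763161960 - 227589981*I*√30419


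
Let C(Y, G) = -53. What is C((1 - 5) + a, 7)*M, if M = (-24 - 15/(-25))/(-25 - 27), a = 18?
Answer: -477/20 ≈ -23.850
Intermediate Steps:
M = 9/20 (M = (-24 - 15*(-1/25))/(-52) = (-24 + 3/5)*(-1/52) = -117/5*(-1/52) = 9/20 ≈ 0.45000)
C((1 - 5) + a, 7)*M = -53*9/20 = -477/20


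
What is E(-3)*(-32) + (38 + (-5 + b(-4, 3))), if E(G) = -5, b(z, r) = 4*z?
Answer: 177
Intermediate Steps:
E(-3)*(-32) + (38 + (-5 + b(-4, 3))) = -5*(-32) + (38 + (-5 + 4*(-4))) = 160 + (38 + (-5 - 16)) = 160 + (38 - 21) = 160 + 17 = 177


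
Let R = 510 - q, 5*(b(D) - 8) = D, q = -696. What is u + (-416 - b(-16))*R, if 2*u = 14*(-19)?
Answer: -2538089/5 ≈ -5.0762e+5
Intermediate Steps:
b(D) = 8 + D/5
R = 1206 (R = 510 - 1*(-696) = 510 + 696 = 1206)
u = -133 (u = (14*(-19))/2 = (½)*(-266) = -133)
u + (-416 - b(-16))*R = -133 + (-416 - (8 + (⅕)*(-16)))*1206 = -133 + (-416 - (8 - 16/5))*1206 = -133 + (-416 - 1*24/5)*1206 = -133 + (-416 - 24/5)*1206 = -133 - 2104/5*1206 = -133 - 2537424/5 = -2538089/5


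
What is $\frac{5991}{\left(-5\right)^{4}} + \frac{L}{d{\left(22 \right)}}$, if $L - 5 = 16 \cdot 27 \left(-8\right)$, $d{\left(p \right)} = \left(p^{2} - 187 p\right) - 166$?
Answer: $\frac{24898711}{2372500} \approx 10.495$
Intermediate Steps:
$d{\left(p \right)} = -166 + p^{2} - 187 p$
$L = -3451$ ($L = 5 + 16 \cdot 27 \left(-8\right) = 5 + 432 \left(-8\right) = 5 - 3456 = -3451$)
$\frac{5991}{\left(-5\right)^{4}} + \frac{L}{d{\left(22 \right)}} = \frac{5991}{\left(-5\right)^{4}} - \frac{3451}{-166 + 22^{2} - 4114} = \frac{5991}{625} - \frac{3451}{-166 + 484 - 4114} = 5991 \cdot \frac{1}{625} - \frac{3451}{-3796} = \frac{5991}{625} - - \frac{3451}{3796} = \frac{5991}{625} + \frac{3451}{3796} = \frac{24898711}{2372500}$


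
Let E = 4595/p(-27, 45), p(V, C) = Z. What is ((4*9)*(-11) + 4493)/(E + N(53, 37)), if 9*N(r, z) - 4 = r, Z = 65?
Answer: 159783/3004 ≈ 53.190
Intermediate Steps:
N(r, z) = 4/9 + r/9
p(V, C) = 65
E = 919/13 (E = 4595/65 = 4595*(1/65) = 919/13 ≈ 70.692)
((4*9)*(-11) + 4493)/(E + N(53, 37)) = ((4*9)*(-11) + 4493)/(919/13 + (4/9 + (⅑)*53)) = (36*(-11) + 4493)/(919/13 + (4/9 + 53/9)) = (-396 + 4493)/(919/13 + 19/3) = 4097/(3004/39) = 4097*(39/3004) = 159783/3004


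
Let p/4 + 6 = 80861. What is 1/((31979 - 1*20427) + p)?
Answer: 1/334972 ≈ 2.9853e-6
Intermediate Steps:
p = 323420 (p = -24 + 4*80861 = -24 + 323444 = 323420)
1/((31979 - 1*20427) + p) = 1/((31979 - 1*20427) + 323420) = 1/((31979 - 20427) + 323420) = 1/(11552 + 323420) = 1/334972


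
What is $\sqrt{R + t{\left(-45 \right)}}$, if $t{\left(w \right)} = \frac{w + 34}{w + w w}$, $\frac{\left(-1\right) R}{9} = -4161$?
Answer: $\frac{\sqrt{33704095}}{30} \approx 193.52$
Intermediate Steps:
$R = 37449$ ($R = \left(-9\right) \left(-4161\right) = 37449$)
$t{\left(w \right)} = \frac{34 + w}{w + w^{2}}$
$\sqrt{R + t{\left(-45 \right)}} = \sqrt{37449 + \frac{34 - 45}{\left(-45\right) \left(1 - 45\right)}} = \sqrt{37449 - \frac{1}{45} \frac{1}{-44} \left(-11\right)} = \sqrt{37449 - \left(- \frac{1}{1980}\right) \left(-11\right)} = \sqrt{37449 - \frac{1}{180}} = \sqrt{\frac{6740819}{180}} = \frac{\sqrt{33704095}}{30}$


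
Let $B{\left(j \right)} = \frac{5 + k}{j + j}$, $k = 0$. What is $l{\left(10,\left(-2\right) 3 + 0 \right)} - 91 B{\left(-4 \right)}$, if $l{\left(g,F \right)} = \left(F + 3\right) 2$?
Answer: $\frac{407}{8} \approx 50.875$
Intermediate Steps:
$l{\left(g,F \right)} = 6 + 2 F$ ($l{\left(g,F \right)} = \left(3 + F\right) 2 = 6 + 2 F$)
$B{\left(j \right)} = \frac{5}{2 j}$ ($B{\left(j \right)} = \frac{5 + 0}{j + j} = \frac{5}{2 j}$)
$l{\left(10,\left(-2\right) 3 + 0 \right)} - 91 B{\left(-4 \right)} = \left(6 + 2 \left(\left(-2\right) 3 + 0\right)\right) - 91 \frac{5}{2 \left(-4\right)} = \left(6 + 2 \left(-6 + 0\right)\right) - 91 \cdot \frac{5}{2} \left(- \frac{1}{4}\right) = \left(6 + 2 \left(-6\right)\right) - - \frac{455}{8} = \left(6 - 12\right) + \frac{455}{8} = -6 + \frac{455}{8} = \frac{407}{8}$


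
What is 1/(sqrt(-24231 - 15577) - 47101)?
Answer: -47101/2218544009 - 8*I*sqrt(622)/2218544009 ≈ -2.1231e-5 - 8.9933e-8*I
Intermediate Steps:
1/(sqrt(-24231 - 15577) - 47101) = 1/(sqrt(-39808) - 47101) = 1/(8*I*sqrt(622) - 47101) = 1/(-47101 + 8*I*sqrt(622))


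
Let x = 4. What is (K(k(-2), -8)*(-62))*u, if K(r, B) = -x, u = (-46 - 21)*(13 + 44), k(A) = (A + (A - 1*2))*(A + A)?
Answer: -947112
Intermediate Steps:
k(A) = 2*A*(-2 + 2*A) (k(A) = (A + (A - 2))*(2*A) = (A + (-2 + A))*(2*A) = (-2 + 2*A)*(2*A) = 2*A*(-2 + 2*A))
u = -3819 (u = -67*57 = -3819)
K(r, B) = -4 (K(r, B) = -1*4 = -4)
(K(k(-2), -8)*(-62))*u = -4*(-62)*(-3819) = 248*(-3819) = -947112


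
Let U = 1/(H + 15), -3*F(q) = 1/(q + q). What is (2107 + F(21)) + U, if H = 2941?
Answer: 392380981/186228 ≈ 2107.0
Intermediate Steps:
F(q) = -1/(6*q) (F(q) = -1/(3*(q + q)) = -1/(2*q)/3 = -1/(6*q))
U = 1/2956 (U = 1/(2941 + 15) = 1/2956 ≈ 0.00033830)
(2107 + F(21)) + U = (2107 - ⅙/21) + 1/2956 = (2107 - ⅙*1/21) + 1/2956 = (2107 - 1/126) + 1/2956 = 265481/126 + 1/2956 = 392380981/186228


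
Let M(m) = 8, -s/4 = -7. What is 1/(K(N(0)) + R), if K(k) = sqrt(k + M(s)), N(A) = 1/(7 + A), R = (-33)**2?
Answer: 2541/2767130 - sqrt(399)/8301390 ≈ 0.00091587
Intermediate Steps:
s = 28 (s = -4*(-7) = 28)
R = 1089
K(k) = sqrt(8 + k) (K(k) = sqrt(k + 8) = sqrt(8 + k))
1/(K(N(0)) + R) = 1/(sqrt(8 + 1/(7 + 0)) + 1089) = 1/(sqrt(8 + 1/7) + 1089) = 1/(sqrt(57/7) + 1089) = 1/(sqrt(399)/7 + 1089) = 1/(1089 + sqrt(399)/7)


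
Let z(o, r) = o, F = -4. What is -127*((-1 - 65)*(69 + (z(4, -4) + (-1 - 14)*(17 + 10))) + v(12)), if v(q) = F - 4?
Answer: -2781808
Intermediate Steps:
v(q) = -8 (v(q) = -4 - 4 = -8)
-127*((-1 - 65)*(69 + (z(4, -4) + (-1 - 14)*(17 + 10))) + v(12)) = -127*((-1 - 65)*(69 + (4 + (-1 - 14)*(17 + 10))) - 8) = -127*(-66*(69 + (4 - 15*27)) - 8) = -127*(-66*(69 + (4 - 405)) - 8) = -127*(-66*(69 - 401) - 8) = -127*(-66*(-332) - 8) = -127*(21912 - 8) = -127*21904 = -2781808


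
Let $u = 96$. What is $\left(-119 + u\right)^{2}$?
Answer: $529$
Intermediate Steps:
$\left(-119 + u\right)^{2} = \left(-119 + 96\right)^{2} = \left(-23\right)^{2} = 529$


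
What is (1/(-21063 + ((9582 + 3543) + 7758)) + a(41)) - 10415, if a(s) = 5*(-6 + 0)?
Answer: -1880101/180 ≈ -10445.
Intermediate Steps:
a(s) = -30 (a(s) = 5*(-6) = -30)
(1/(-21063 + ((9582 + 3543) + 7758)) + a(41)) - 10415 = (1/(-21063 + ((9582 + 3543) + 7758)) - 30) - 10415 = (1/(-21063 + (13125 + 7758)) - 30) - 10415 = (1/(-21063 + 20883) - 30) - 10415 = (1/(-180) - 30) - 10415 = (-1/180 - 30) - 10415 = -5401/180 - 10415 = -1880101/180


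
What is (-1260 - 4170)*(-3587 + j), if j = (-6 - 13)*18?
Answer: 21334470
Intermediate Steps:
j = -342 (j = -19*18 = -342)
(-1260 - 4170)*(-3587 + j) = (-1260 - 4170)*(-3587 - 342) = -5430*(-3929) = 21334470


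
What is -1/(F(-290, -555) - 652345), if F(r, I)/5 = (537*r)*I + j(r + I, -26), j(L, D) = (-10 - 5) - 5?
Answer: -1/431498305 ≈ -2.3175e-9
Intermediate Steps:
j(L, D) = -20 (j(L, D) = -15 - 5 = -20)
F(r, I) = -100 + 2685*I*r (F(r, I) = 5*((537*r)*I - 20) = 5*(537*I*r - 20) = 5*(-20 + 537*I*r) = -100 + 2685*I*r)
-1/(F(-290, -555) - 652345) = -1/((-100 + 2685*(-555)*(-290)) - 652345) = -1/((-100 + 432150750) - 652345) = -1/(432150650 - 652345) = -1/431498305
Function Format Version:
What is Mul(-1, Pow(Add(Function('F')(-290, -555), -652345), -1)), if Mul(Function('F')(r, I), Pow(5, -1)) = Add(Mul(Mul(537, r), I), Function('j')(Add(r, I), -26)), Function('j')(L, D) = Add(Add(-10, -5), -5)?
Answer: Rational(-1, 431498305) ≈ -2.3175e-9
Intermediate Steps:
Function('j')(L, D) = -20 (Function('j')(L, D) = Add(-15, -5) = -20)
Function('F')(r, I) = Add(-100, Mul(2685, I, r)) (Function('F')(r, I) = Mul(5, Add(Mul(Mul(537, r), I), -20)) = Mul(5, Add(Mul(537, I, r), -20)) = Mul(5, Add(-20, Mul(537, I, r))) = Add(-100, Mul(2685, I, r)))
Mul(-1, Pow(Add(Function('F')(-290, -555), -652345), -1)) = Mul(-1, Pow(Add(Add(-100, Mul(2685, -555, -290)), -652345), -1)) = Mul(-1, Pow(Add(Add(-100, 432150750), -652345), -1)) = Mul(-1, Pow(Add(432150650, -652345), -1)) = Mul(-1, Pow(431498305, -1)) = Mul(-1, Rational(1, 431498305)) = Rational(-1, 431498305)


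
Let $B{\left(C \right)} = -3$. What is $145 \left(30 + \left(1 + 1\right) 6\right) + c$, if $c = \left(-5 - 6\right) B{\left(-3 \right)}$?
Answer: $6123$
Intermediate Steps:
$c = 33$ ($c = \left(-5 - 6\right) \left(-3\right) = \left(-11\right) \left(-3\right) = 33$)
$145 \left(30 + \left(1 + 1\right) 6\right) + c = 145 \left(30 + \left(1 + 1\right) 6\right) + 33 = 145 \left(30 + 2 \cdot 6\right) + 33 = 145 \left(30 + 12\right) + 33 = 145 \cdot 42 + 33 = 6090 + 33 = 6123$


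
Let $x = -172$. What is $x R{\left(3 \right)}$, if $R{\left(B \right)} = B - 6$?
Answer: $516$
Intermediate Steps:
$R{\left(B \right)} = -6 + B$
$x R{\left(3 \right)} = - 172 \left(-6 + 3\right) = \left(-172\right) \left(-3\right) = 516$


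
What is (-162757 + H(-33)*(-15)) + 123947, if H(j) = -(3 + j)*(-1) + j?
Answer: -37865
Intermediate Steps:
H(j) = 3 + 2*j (H(j) = -(-3 - j) + j = (3 + j) + j = 3 + 2*j)
(-162757 + H(-33)*(-15)) + 123947 = (-162757 + (3 + 2*(-33))*(-15)) + 123947 = (-162757 + (3 - 66)*(-15)) + 123947 = (-162757 - 63*(-15)) + 123947 = (-162757 + 945) + 123947 = -161812 + 123947 = -37865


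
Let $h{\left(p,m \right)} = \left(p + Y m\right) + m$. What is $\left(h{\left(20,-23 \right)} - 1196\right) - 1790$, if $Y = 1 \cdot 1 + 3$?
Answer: $-3081$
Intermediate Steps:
$Y = 4$ ($Y = 1 + 3 = 4$)
$h{\left(p,m \right)} = p + 5 m$ ($h{\left(p,m \right)} = \left(p + 4 m\right) + m = p + 5 m$)
$\left(h{\left(20,-23 \right)} - 1196\right) - 1790 = \left(\left(20 + 5 \left(-23\right)\right) - 1196\right) - 1790 = \left(\left(20 - 115\right) - 1196\right) - 1790 = \left(-95 - 1196\right) - 1790 = -1291 - 1790 = -3081$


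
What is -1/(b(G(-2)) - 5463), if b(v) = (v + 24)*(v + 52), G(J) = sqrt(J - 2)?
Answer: 4219/17823065 + 152*I/17823065 ≈ 0.00023672 + 8.5283e-6*I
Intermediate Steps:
G(J) = sqrt(-2 + J)
b(v) = (24 + v)*(52 + v)
-1/(b(G(-2)) - 5463) = -1/((1248 + (sqrt(-2 - 2))**2 + 76*sqrt(-2 - 2)) - 5463) = -1/((1248 + (sqrt(-4))**2 + 76*sqrt(-4)) - 5463) = -1/((1248 + (2*I)**2 + 76*(2*I)) - 5463) = -1/((1248 - 4 + 152*I) - 5463) = -1/((1244 + 152*I) - 5463) = -1/(-4219 + 152*I) = -(-4219 - 152*I)/17823065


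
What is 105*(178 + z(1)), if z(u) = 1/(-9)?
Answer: 56035/3 ≈ 18678.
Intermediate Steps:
z(u) = -⅑
105*(178 + z(1)) = 105*(178 - ⅑) = 105*(1601/9) = 56035/3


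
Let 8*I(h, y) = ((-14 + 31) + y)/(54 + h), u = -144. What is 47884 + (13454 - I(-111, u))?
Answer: 27970001/456 ≈ 61338.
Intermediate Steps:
I(h, y) = (17 + y)/(8*(54 + h)) (I(h, y) = (((-14 + 31) + y)/(54 + h))/8 = ((17 + y)/(54 + h))/8 = (17 + y)/(8*(54 + h)))
47884 + (13454 - I(-111, u)) = 47884 + (13454 - (17 - 144)/(8*(54 - 111))) = 47884 + (13454 - (-127)/(8*(-57))) = 47884 + (13454 - (-1)*(-127)/(8*57)) = 47884 + (13454 - 1*127/456) = 47884 + (13454 - 127/456) = 47884 + 6134897/456 = 27970001/456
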